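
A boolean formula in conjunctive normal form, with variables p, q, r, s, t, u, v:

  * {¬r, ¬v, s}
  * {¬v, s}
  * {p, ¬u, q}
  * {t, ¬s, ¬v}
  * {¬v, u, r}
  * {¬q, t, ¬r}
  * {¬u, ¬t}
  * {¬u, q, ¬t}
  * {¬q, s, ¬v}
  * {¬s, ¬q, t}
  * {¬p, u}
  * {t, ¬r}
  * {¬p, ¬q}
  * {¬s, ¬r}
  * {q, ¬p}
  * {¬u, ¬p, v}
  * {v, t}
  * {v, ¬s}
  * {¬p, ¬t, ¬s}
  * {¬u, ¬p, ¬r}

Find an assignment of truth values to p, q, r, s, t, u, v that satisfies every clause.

p=False, q=True, r=True, s=False, t=True, u=False, v=False

Set p = False and propagate.
Try q = True.
The remaining clauses are satisfied by r = True, s = False, t = True, u = False, v = False.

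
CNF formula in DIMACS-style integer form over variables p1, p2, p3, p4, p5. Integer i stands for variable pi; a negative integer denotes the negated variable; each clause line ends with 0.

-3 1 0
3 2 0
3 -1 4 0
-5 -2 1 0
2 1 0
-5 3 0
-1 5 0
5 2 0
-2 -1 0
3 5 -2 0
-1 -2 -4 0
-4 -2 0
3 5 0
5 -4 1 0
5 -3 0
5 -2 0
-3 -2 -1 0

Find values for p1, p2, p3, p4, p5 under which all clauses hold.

p1=T  p2=F  p3=T  p4=T  p5=T

Try p1 = True.
  then p5 is forced to True.
  then p3 is forced to True.
  then p2 is forced to False.
p4 is now unconstrained; take p4 = True.
Check each clause:
  1. (!p3 || p1) — p1 is true.
  2. (p3 || p2) — p3 is true.
  3. (p3 || !p1 || p4) — p3 is true.
  4. (!p2 || p1 || !p5) — p1 is true.
  5. (p2 || p1) — p1 is true.
  6. (p3 || !p5) — p3 is true.
  7. (!p1 || p5) — p5 is true.
  8. (p5 || p2) — p5 is true.
  9. (!p2 || !p1) — !p2 is true.
  10. (p3 || !p2 || p5) — p3 is true.
  11. (!p1 || !p2 || !p4) — !p2 is true.
  12. (!p4 || !p2) — !p2 is true.
  13. (p3 || p5) — p3 is true.
  14. (!p4 || p1 || p5) — p1 is true.
  15. (!p3 || p5) — p5 is true.
  16. (!p2 || p5) — p5 is true.
  17. (!p3 || !p1 || !p2) — !p2 is true.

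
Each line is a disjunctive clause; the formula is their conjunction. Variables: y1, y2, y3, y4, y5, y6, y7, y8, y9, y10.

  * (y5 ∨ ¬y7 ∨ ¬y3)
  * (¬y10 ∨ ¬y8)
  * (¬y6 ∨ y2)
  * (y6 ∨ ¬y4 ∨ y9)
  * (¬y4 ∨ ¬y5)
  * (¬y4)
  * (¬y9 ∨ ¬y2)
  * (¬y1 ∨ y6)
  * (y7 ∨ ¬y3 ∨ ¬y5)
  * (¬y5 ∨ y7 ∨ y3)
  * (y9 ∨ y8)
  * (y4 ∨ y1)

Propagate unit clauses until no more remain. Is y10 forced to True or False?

False

(¬y4) stands alone — y4 = False.
(y1 ∨ y4) with y4 = False leaves only y1, so y1 = True.
From (¬y1 ∨ y6) and y1 = True: y6 = True.
(¬y6 ∨ y2): since y6 = True, the clause reduces to (y2). y2 = True.
In (¬y2 ∨ ¬y9), ¬y2 is now false; ¬y9 must hold, so y9 = False.
(y9 ∨ y8): since y9 = False, the clause reduces to (y8). y8 = True.
(¬y8 ∨ ¬y10) with y8 = True leaves only ¬y10, so y10 = False.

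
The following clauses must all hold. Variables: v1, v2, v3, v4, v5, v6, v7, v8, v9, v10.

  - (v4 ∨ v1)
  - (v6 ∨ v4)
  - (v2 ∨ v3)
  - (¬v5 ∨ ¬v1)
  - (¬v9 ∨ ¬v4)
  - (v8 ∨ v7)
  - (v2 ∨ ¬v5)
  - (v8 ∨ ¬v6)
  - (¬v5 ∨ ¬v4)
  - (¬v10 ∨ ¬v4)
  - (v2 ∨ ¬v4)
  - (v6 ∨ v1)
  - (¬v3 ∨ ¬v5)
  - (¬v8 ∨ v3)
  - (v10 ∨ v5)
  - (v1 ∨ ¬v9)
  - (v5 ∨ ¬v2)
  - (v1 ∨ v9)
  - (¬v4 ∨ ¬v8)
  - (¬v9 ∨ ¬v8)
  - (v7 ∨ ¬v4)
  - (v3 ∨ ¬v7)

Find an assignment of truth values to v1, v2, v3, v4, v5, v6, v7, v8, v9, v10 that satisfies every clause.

Try v1 = True.
  then v5 is forced to False.
  then v10 is forced to True.
  then v4 is forced to False.
  then v6 is forced to True.
  then v8 is forced to True.
  then v3 is forced to True.
  then v2 is forced to False.
  then v9 is forced to False.
v7 is now unconstrained; take v7 = True.

v1 = T, v2 = F, v3 = T, v4 = F, v5 = F, v6 = T, v7 = T, v8 = T, v9 = F, v10 = T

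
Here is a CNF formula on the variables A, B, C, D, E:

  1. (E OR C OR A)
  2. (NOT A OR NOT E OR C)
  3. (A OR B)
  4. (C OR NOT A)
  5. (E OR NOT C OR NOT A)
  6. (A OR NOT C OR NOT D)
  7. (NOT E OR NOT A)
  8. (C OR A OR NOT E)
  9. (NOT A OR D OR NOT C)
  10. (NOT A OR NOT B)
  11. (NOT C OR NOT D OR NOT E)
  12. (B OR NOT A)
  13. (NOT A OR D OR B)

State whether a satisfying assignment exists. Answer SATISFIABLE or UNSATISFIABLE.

SATISFIABLE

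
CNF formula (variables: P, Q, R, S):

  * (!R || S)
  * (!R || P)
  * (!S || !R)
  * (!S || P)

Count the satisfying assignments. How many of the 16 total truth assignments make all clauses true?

Satisfying assignments:
  P=F Q=F R=F S=F
  P=F Q=T R=F S=F
  P=T Q=F R=F S=F
  P=T Q=F R=F S=T
  P=T Q=T R=F S=F
  P=T Q=T R=F S=T
Count: 6.

6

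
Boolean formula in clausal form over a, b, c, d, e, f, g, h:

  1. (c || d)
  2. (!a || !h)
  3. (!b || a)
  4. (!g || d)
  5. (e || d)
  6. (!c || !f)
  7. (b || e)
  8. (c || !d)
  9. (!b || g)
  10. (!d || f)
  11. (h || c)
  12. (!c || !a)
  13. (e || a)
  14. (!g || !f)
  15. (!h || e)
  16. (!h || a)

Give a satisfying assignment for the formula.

a=F  b=F  c=T  d=F  e=T  f=F  g=F  h=F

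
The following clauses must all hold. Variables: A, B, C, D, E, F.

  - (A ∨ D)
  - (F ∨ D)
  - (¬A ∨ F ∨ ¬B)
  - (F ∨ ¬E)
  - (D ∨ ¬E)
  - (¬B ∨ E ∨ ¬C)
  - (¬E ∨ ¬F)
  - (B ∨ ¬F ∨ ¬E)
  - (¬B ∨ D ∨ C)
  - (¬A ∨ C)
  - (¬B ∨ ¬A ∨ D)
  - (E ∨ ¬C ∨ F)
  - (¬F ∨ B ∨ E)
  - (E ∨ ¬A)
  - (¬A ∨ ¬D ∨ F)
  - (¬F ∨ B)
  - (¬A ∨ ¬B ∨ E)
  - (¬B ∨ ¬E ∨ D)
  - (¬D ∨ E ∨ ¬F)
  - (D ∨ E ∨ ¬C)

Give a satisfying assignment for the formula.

A = F  B = T  C = F  D = T  E = F  F = F

Branch on A: take A = False.
  then D is forced to True.
For the remaining variables, B = True, C = False, E = False, F = False works.
Every clause has at least one true literal under this assignment.
Check each clause:
  1. (D ∨ A) — D is true.
  2. (D ∨ F) — D is true.
  3. (¬B ∨ F ∨ ¬A) — ¬A is true.
  4. (F ∨ ¬E) — ¬E is true.
  5. (¬E ∨ D) — ¬E is true.
  6. (¬C ∨ ¬B ∨ E) — ¬C is true.
  7. (¬F ∨ ¬E) — ¬F is true.
  8. (¬F ∨ B ∨ ¬E) — ¬F is true.
  9. (¬B ∨ D ∨ C) — D is true.
  10. (C ∨ ¬A) — ¬A is true.
  11. (¬B ∨ ¬A ∨ D) — D is true.
  12. (¬C ∨ F ∨ E) — ¬C is true.
  13. (E ∨ B ∨ ¬F) — ¬F is true.
  14. (E ∨ ¬A) — ¬A is true.
  15. (¬D ∨ F ∨ ¬A) — ¬A is true.
  16. (B ∨ ¬F) — ¬F is true.
  17. (E ∨ ¬B ∨ ¬A) — ¬A is true.
  18. (¬B ∨ D ∨ ¬E) — ¬E is true.
  19. (E ∨ ¬D ∨ ¬F) — ¬F is true.
  20. (E ∨ ¬C ∨ D) — D is true.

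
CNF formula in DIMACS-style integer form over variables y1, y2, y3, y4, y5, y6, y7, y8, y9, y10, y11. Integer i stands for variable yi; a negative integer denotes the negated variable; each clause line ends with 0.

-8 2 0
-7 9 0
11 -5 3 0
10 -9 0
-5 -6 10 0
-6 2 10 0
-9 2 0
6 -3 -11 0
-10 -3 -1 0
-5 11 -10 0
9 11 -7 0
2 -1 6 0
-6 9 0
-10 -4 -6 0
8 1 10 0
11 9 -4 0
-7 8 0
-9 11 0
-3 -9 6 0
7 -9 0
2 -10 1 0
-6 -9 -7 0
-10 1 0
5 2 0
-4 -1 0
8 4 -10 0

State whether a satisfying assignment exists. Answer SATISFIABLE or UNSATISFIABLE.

SATISFIABLE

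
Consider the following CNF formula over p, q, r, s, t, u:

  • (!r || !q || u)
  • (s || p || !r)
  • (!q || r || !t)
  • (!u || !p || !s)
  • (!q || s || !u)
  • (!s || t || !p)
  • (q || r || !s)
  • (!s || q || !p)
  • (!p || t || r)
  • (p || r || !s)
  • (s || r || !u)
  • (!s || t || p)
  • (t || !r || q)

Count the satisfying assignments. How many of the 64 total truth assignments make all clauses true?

9

Case analysis on s and r:
  s=T, r=T: remaining (p,q,t,u) ∈ {(F,F,T,F); (F,F,T,T); (F,T,T,T)} — 3.
  s=T, r=F: a clause becomes empty — 0.
  s=F, r=T: remaining (p,q,t,u) ∈ {(T,F,T,F); (T,F,T,T)} — 2.
  s=F, r=F: remaining (p,q,t,u) ∈ {(F,F,F,F); (F,F,T,F); (F,T,F,F); (T,F,T,F)} — 4.
Total: 3 + 0 + 2 + 4 = 9.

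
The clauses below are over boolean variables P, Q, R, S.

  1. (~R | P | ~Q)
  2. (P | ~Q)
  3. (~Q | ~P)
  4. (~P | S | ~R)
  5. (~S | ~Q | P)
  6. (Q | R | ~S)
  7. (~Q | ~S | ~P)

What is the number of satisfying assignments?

5

The models are:
  P=0 Q=0 R=0 S=0
  P=0 Q=0 R=1 S=0
  P=0 Q=0 R=1 S=1
  P=1 Q=0 R=0 S=0
  P=1 Q=0 R=1 S=1
That's 5 in total.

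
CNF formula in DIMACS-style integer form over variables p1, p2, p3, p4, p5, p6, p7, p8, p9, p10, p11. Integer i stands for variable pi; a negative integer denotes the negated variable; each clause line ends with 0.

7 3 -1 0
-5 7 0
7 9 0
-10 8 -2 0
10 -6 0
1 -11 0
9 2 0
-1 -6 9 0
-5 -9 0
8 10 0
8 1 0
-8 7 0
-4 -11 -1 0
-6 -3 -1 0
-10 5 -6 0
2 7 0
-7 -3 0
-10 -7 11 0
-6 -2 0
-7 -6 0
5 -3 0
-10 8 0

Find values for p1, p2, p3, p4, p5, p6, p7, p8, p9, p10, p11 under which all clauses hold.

p1=1, p2=1, p3=0, p4=1, p5=0, p6=0, p7=1, p8=1, p9=1, p10=0, p11=0

Pure literal: p6 appears only negated; assign p6 = False.
Set p1 = True and propagate.
For the remaining variables, p2 = True, p3 = False, p4 = True, p5 = False, p7 = True, p8 = True, p9 = True, p10 = False, p11 = False works.
Every clause has at least one true literal under this assignment.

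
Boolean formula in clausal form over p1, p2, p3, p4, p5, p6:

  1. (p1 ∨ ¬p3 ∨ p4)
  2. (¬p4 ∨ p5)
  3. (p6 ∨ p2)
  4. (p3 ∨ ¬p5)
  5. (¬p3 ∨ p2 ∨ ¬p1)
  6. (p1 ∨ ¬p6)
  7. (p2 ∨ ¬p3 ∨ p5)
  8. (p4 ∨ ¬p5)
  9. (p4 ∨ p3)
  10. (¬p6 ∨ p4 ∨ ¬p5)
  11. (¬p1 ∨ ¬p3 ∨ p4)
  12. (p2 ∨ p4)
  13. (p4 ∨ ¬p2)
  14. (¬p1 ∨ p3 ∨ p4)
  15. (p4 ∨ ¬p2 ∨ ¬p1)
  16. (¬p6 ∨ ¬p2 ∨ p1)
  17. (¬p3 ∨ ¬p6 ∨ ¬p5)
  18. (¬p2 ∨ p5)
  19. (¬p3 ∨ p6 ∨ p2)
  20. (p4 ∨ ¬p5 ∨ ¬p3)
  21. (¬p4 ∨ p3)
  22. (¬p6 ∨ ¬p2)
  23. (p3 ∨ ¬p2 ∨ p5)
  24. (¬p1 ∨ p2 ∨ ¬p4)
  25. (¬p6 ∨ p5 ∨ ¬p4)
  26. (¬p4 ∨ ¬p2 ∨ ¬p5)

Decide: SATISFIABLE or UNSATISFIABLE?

p4 = True:
  propagation gives p5=True, p3=True, p6=False, p2=True; an empty clause results — contradiction.
p4 = False:
  propagation gives p5=False, p3=True, p1=True; an empty clause results — contradiction.
Every branch closes, so no satisfying assignment exists.

UNSATISFIABLE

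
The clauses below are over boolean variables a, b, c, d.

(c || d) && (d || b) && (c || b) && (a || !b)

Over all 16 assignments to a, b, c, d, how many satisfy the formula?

Satisfying assignments:
  a=F b=F c=T d=T
  a=T b=F c=T d=T
  a=T b=T c=F d=T
  a=T b=T c=T d=F
  a=T b=T c=T d=T
That's 5 in total.

5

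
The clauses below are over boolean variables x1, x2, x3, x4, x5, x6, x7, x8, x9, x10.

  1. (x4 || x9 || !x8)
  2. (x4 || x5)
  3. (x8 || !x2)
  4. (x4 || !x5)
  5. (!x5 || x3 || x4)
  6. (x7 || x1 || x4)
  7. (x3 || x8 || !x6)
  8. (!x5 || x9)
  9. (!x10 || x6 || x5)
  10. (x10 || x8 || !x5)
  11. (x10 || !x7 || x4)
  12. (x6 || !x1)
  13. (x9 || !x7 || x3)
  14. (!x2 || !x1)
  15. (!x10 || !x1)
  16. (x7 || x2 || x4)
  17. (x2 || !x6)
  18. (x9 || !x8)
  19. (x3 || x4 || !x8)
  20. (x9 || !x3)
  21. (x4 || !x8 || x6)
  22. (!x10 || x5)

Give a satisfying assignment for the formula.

Pure literal: x4 appears only positively; assign x4 = True.
Pure literal: x9 appears only positively; assign x9 = True.
Try x1 = False.
Try x2 = True.
  then x8 is forced to True.
The remaining clauses are satisfied by x3 = False, x5 = False, x6 = True, x7 = False, x10 = False.
Every clause has at least one true literal under this assignment.

x1=F  x2=T  x3=F  x4=T  x5=F  x6=T  x7=F  x8=T  x9=T  x10=F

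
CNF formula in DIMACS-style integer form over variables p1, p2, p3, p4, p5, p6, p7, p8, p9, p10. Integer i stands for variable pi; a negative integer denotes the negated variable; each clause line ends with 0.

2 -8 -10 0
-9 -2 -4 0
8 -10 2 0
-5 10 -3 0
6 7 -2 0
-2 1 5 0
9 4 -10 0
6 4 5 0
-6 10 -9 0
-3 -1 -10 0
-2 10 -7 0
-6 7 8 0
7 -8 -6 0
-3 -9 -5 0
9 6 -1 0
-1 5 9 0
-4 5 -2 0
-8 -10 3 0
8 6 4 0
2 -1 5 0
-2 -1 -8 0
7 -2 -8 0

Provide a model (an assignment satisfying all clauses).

Try p1 = True.
Try p2 = False.
  then p5 is forced to True.
For the remaining variables, p3 = False, p4 = True, p6 = False, p7 = True, p8 = True, p9 = True, p10 = False works.

p1=1  p2=0  p3=0  p4=1  p5=1  p6=0  p7=1  p8=1  p9=1  p10=0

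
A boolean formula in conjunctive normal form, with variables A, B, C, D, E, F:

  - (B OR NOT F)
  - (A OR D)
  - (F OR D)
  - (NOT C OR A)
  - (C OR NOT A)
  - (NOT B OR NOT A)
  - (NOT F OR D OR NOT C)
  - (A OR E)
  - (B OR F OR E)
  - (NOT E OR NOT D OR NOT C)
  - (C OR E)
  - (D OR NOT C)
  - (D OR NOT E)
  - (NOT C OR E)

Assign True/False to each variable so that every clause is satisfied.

A = F, B = T, C = F, D = T, E = T, F = F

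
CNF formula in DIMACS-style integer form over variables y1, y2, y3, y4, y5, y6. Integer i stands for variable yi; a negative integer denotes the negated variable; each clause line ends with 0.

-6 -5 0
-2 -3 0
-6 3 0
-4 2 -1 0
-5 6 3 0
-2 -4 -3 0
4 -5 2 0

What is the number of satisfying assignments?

14

Split on y2, then y3.
  y2=T, y3=T: a clause becomes empty — 0.
  y2=T, y3=F: remaining (y1,y4,y5,y6) ∈ {(F,F,F,F); (F,T,F,F); (T,F,F,F); (T,T,F,F)} — 4.
  y2=F, y3=T: 7 of the 16 assignments to (y1,y4,y5,y6) work.
  y2=F, y3=F: remaining (y1,y4,y5,y6) ∈ {(F,F,F,F); (F,T,F,F); (T,F,F,F)} — 3.
Total: 0 + 4 + 7 + 3 = 14.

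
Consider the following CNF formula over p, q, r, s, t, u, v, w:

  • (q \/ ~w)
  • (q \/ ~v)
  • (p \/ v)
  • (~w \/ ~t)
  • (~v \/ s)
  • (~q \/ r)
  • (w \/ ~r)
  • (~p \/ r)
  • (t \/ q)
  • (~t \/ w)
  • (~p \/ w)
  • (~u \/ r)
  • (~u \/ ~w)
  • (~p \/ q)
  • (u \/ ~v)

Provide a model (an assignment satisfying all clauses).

p = True, q = True, r = True, s = True, t = False, u = False, v = False, w = True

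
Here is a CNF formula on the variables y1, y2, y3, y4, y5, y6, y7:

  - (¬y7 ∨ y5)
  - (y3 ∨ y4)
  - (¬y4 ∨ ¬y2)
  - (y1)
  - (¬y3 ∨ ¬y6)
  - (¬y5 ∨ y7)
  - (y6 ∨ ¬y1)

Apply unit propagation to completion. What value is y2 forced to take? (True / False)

False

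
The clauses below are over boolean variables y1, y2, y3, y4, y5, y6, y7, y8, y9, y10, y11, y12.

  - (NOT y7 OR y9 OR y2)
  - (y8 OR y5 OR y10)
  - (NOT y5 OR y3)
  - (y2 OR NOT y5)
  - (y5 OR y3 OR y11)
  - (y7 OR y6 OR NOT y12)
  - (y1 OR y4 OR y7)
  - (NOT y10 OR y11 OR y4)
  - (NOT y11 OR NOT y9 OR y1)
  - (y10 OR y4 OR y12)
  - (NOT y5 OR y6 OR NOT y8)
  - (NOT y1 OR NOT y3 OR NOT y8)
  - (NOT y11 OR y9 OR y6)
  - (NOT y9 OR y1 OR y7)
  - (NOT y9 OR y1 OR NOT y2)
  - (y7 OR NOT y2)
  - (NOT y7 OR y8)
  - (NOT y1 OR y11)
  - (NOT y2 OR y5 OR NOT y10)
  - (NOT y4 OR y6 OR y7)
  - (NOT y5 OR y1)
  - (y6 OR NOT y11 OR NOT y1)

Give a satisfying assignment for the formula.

Pure literal: y6 appears only positively; assign y6 = True.
Branch on y1: take y1 = False.
  then y5 is forced to False.
The remaining clauses are satisfied by y2 = False, y3 = False, y4 = True, y7 = False, y8 = True, y9 = False, y10 = True, y11 = True, y12 = False.
Every clause has at least one true literal under this assignment.

y1=F, y2=F, y3=F, y4=T, y5=F, y6=T, y7=F, y8=T, y9=F, y10=T, y11=T, y12=F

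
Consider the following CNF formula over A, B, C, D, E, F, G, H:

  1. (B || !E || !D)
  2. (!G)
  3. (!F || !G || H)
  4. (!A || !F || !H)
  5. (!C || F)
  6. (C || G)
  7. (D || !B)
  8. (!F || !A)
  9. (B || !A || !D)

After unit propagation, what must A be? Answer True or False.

(!G) is a unit clause: G = False.
From (G || C) and G = False: C = True.
In (F || !C), !C is now false; F must hold, so F = True.
(!A || !F) with F = True leaves only !A, so A = False.

False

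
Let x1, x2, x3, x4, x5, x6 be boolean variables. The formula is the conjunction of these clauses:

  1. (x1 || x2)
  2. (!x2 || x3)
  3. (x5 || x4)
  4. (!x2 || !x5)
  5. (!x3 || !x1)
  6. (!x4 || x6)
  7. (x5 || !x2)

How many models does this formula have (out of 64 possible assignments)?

Satisfying assignments:
  x1=T x2=F x3=F x4=F x5=T x6=F
  x1=T x2=F x3=F x4=F x5=T x6=T
  x1=T x2=F x3=F x4=T x5=F x6=T
  x1=T x2=F x3=F x4=T x5=T x6=T
That's 4 in total.

4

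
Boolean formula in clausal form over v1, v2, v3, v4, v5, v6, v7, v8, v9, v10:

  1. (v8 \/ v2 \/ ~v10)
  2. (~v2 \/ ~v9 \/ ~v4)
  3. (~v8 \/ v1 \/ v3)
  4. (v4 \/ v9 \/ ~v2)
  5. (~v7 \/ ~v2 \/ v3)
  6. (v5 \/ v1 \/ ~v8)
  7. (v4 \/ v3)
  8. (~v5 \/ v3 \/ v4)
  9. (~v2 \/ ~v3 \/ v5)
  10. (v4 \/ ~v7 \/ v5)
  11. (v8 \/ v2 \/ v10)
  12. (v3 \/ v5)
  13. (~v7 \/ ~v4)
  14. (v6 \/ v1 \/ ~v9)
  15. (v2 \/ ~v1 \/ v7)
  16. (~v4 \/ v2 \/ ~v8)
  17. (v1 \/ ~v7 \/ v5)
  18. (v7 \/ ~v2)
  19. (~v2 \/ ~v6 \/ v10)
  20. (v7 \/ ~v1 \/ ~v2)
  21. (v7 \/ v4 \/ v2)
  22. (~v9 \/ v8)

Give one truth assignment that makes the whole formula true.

v1=F, v2=F, v3=T, v4=F, v5=T, v6=T, v7=T, v8=T, v9=T, v10=F

Set v1 = False and propagate.
Branch on v2: take v2 = False.
Branch on v3: take v3 = True.
For the remaining variables, v4 = False, v5 = True, v6 = True, v7 = True, v8 = True, v9 = True, v10 = False works.
Every clause has at least one true literal under this assignment.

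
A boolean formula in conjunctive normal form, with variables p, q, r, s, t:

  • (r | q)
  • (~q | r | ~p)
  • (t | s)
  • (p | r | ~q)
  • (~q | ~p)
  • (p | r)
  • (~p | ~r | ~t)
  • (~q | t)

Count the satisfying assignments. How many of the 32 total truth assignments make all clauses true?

6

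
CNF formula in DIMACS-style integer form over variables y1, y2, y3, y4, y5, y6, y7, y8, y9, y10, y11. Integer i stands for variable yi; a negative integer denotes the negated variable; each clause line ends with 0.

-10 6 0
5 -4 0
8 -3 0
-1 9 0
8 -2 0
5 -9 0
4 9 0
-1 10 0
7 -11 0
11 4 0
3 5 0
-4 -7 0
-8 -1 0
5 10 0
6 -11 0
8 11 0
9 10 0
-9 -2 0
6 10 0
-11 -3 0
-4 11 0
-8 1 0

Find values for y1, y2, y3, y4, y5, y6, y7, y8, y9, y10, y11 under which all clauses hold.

y1=False, y2=False, y3=False, y4=False, y5=True, y6=True, y7=True, y8=False, y9=True, y10=False, y11=True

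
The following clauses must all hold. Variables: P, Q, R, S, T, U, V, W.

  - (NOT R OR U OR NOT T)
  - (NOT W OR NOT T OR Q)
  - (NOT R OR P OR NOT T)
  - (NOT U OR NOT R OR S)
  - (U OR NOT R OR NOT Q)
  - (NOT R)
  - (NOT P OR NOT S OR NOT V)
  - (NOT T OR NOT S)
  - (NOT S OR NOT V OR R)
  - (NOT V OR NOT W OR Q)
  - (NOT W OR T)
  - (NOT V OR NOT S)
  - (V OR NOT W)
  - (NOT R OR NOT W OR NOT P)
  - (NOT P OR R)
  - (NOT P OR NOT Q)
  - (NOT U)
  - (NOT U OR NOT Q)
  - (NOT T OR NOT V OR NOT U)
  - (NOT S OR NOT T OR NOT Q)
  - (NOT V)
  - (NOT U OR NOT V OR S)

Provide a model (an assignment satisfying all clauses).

P=False, Q=False, R=False, S=False, T=True, U=False, V=False, W=False

(NOT R) is a unit clause, so R = False.
(NOT P) is a unit clause, so P = False.
The clause (NOT U) is unit: U must be False.
(NOT V) is a unit clause, so V = False.
The clause (NOT W) is unit: W must be False.
Q occurs only negated in the remaining clauses — set Q = False.
Pure literal: S appears only negated; assign S = False.
T is now unconstrained; take T = True.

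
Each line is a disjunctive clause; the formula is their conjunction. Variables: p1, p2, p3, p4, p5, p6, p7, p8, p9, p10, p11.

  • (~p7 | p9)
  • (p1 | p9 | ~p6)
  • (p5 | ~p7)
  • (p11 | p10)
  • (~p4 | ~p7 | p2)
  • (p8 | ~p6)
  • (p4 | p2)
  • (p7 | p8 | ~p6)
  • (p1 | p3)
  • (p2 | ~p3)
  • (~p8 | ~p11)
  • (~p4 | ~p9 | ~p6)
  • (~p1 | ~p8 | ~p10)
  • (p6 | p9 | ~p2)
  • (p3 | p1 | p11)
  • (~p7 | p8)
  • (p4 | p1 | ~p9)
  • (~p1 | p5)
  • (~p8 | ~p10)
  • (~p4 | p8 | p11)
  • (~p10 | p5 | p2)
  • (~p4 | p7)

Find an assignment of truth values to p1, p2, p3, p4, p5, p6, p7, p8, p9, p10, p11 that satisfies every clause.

p1 = True, p2 = True, p3 = False, p4 = False, p5 = True, p6 = False, p7 = False, p8 = False, p9 = True, p10 = True, p11 = False

Check each clause:
  1. (~p7 | p9) — ~p7 is true.
  2. (p1 | ~p6 | p9) — p1 is true.
  3. (~p7 | p5) — ~p7 is true.
  4. (p11 | p10) — p10 is true.
  5. (~p7 | ~p4 | p2) — ~p7 is true.
  6. (~p6 | p8) — ~p6 is true.
  7. (p4 | p2) — p2 is true.
  8. (p7 | ~p6 | p8) — ~p6 is true.
  9. (p3 | p1) — p1 is true.
  10. (~p3 | p2) — p2 is true.
  11. (~p8 | ~p11) — ~p8 is true.
  12. (~p4 | ~p6 | ~p9) — ~p6 is true.
  13. (~p8 | ~p1 | ~p10) — ~p8 is true.
  14. (p6 | ~p2 | p9) — p9 is true.
  15. (p1 | p3 | p11) — p1 is true.
  16. (p8 | ~p7) — ~p7 is true.
  17. (p4 | p1 | ~p9) — p1 is true.
  18. (~p1 | p5) — p5 is true.
  19. (~p10 | ~p8) — ~p8 is true.
  20. (p8 | ~p4 | p11) — ~p4 is true.
  21. (p5 | ~p10 | p2) — p2 is true.
  22. (p7 | ~p4) — ~p4 is true.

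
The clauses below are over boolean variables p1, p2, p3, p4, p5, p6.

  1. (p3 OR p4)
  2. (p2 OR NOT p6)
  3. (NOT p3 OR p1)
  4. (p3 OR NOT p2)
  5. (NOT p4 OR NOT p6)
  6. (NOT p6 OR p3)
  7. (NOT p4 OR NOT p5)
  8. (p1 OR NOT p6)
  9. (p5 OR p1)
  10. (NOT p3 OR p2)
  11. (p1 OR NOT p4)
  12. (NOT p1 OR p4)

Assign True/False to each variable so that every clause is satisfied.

p1=T, p2=F, p3=F, p4=T, p5=F, p6=F

Check each clause:
  1. (p3 OR p4) — p4 is true.
  2. (NOT p6 OR p2) — NOT p6 is true.
  3. (NOT p3 OR p1) — p1 is true.
  4. (NOT p2 OR p3) — NOT p2 is true.
  5. (NOT p4 OR NOT p6) — NOT p6 is true.
  6. (p3 OR NOT p6) — NOT p6 is true.
  7. (NOT p5 OR NOT p4) — NOT p5 is true.
  8. (p1 OR NOT p6) — p1 is true.
  9. (p5 OR p1) — p1 is true.
  10. (p2 OR NOT p3) — NOT p3 is true.
  11. (p1 OR NOT p4) — p1 is true.
  12. (p4 OR NOT p1) — p4 is true.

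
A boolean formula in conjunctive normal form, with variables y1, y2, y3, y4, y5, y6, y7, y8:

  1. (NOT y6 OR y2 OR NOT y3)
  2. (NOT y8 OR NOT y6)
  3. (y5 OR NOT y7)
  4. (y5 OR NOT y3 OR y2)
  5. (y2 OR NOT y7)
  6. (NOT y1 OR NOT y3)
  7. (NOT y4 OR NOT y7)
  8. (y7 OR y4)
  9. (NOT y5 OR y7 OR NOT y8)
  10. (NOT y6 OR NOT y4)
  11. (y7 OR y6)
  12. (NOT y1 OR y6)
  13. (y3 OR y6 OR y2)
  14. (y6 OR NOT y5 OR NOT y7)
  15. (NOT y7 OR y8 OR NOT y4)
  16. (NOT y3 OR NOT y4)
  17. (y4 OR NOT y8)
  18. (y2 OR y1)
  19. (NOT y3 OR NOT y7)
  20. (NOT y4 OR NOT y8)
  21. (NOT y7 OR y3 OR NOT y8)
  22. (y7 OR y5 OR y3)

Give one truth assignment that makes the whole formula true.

y1=F, y2=T, y3=F, y4=F, y5=T, y6=T, y7=T, y8=F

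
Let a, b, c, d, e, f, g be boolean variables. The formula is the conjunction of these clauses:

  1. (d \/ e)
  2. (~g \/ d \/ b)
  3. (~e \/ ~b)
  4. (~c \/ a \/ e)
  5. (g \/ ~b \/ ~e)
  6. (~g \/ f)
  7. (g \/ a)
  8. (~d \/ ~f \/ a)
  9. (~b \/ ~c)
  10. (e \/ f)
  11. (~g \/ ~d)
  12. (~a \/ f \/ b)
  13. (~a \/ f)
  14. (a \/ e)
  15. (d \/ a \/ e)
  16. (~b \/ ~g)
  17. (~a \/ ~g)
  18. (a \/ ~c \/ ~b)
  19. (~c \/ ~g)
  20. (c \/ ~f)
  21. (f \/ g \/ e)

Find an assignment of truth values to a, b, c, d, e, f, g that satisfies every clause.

a=1  b=0  c=1  d=1  e=1  f=1  g=0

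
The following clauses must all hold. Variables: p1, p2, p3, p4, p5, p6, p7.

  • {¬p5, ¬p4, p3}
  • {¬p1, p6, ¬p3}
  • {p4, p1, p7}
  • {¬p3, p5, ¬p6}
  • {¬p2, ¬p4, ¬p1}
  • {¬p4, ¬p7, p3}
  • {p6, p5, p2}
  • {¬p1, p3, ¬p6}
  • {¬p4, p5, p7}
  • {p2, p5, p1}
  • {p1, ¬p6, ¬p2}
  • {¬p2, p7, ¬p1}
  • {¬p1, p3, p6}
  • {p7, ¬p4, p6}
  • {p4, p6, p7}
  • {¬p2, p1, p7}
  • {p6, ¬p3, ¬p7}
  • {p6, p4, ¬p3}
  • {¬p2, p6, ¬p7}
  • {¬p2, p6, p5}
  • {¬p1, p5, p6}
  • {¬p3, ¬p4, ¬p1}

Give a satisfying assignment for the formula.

Branch on p1: take p1 = False.
The remaining clauses are satisfied by p2 = False, p3 = True, p4 = True, p5 = True, p6 = True, p7 = False.
Every clause has at least one true literal under this assignment.

p1 = False, p2 = False, p3 = True, p4 = True, p5 = True, p6 = True, p7 = False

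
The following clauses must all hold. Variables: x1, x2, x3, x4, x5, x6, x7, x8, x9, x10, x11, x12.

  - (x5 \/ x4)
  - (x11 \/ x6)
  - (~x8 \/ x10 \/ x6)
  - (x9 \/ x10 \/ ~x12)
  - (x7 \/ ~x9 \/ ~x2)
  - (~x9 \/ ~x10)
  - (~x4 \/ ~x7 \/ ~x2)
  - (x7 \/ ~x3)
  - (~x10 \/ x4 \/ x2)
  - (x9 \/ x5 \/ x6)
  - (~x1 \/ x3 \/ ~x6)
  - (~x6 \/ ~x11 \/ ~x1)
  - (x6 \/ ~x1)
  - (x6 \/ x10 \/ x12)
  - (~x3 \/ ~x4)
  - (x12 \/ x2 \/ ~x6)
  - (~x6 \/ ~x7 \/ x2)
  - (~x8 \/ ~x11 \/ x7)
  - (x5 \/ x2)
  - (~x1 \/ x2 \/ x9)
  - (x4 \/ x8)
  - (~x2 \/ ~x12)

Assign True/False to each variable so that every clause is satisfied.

x1=F  x2=T  x3=F  x4=F  x5=T  x6=T  x7=T  x8=T  x9=F  x10=T  x11=F  x12=F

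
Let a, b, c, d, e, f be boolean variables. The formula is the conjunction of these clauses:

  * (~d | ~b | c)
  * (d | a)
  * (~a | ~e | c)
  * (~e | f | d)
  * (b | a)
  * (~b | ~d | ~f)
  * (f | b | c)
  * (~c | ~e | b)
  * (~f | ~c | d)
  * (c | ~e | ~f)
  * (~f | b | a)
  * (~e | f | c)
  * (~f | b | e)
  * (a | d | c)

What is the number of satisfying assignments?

9

Case analysis on c and f:
  c=1, f=1: a clause becomes empty — 0.
  c=1, f=0: 7 of the 16 assignments to (a,b,d,e) work.
  c=0, f=1: remaining (a,b,d,e) ∈ {(1,1,0,0)} — 1.
  c=0, f=0: remaining (a,b,d,e) ∈ {(1,1,0,0)} — 1.
Total: 0 + 7 + 1 + 1 = 9.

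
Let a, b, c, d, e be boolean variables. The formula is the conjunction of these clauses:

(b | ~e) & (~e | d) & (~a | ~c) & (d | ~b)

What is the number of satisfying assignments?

12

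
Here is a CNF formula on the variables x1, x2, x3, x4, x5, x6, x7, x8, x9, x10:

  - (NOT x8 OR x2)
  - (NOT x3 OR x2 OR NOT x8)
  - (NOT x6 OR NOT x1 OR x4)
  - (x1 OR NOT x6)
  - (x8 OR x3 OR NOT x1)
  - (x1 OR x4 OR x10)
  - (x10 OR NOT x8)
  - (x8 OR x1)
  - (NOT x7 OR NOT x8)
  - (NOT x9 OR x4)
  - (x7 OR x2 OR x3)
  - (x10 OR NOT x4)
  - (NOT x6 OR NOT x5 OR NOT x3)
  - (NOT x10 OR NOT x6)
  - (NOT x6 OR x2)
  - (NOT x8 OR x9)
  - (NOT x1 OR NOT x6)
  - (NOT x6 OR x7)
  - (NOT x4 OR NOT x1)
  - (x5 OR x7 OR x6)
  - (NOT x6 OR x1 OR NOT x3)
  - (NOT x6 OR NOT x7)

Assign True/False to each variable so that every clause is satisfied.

x1 = 1, x2 = 1, x3 = 1, x4 = 0, x5 = 1, x6 = 0, x7 = 0, x8 = 0, x9 = 0, x10 = 1

Pure literal: x2 appears only positively; assign x2 = True.
Try x1 = True.
  then x6 is forced to False.
  then x4 is forced to False.
  then x9 is forced to False.
  then x8 is forced to False.
  then x3 is forced to True.
Branch on x5: take x5 = True.
x7, x10 are now unconstrained; take x7 = False, x10 = True.
Every clause has at least one true literal under this assignment.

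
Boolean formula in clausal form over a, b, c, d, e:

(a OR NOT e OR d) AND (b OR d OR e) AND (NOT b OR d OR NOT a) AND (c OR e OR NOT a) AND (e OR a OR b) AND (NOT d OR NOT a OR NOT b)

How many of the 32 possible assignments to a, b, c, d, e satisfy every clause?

13

Split on a, then b.
  a=1, b=1: a clause becomes empty — 0.
  a=1, b=0: 5 of the 8 assignments to (c,d,e) work.
  a=0, b=1: c free; 3 ways for (d,e) × 2^1 = 6.
  a=0, b=0: remaining (c,d,e) ∈ {(0,1,1); (1,1,1)} — 2.
Total: 0 + 5 + 6 + 2 = 13.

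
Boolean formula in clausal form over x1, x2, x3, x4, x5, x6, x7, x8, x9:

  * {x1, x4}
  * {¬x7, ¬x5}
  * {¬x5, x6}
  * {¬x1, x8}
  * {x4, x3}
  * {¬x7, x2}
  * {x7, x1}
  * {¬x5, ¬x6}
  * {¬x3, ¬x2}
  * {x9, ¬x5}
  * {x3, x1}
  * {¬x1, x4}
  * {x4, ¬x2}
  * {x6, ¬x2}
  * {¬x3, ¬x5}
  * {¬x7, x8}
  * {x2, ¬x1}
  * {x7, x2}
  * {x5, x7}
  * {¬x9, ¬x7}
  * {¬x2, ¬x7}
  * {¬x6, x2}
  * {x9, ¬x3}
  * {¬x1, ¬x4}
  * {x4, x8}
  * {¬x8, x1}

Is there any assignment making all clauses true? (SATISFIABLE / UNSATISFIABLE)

x1 = True:
  propagation gives x8=True, x4=True; an empty clause results — contradiction.
x1 = False:
  propagation gives x4=True, x7=True, x5=False, x2=True; an empty clause results — contradiction.
Every branch closes, so no satisfying assignment exists.

UNSATISFIABLE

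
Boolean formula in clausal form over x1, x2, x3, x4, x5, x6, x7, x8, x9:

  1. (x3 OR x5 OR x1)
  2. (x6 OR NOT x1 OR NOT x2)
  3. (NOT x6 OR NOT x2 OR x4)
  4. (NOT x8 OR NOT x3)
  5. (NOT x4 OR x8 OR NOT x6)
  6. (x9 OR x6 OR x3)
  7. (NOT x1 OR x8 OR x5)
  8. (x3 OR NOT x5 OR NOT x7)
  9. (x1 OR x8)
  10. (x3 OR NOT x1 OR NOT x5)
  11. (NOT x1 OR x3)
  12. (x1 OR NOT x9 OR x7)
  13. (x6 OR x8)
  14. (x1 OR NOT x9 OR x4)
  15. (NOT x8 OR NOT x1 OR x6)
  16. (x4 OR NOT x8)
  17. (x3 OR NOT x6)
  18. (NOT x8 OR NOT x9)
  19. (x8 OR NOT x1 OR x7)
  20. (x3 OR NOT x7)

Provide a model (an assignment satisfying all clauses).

x1=True, x2=False, x3=True, x4=False, x5=True, x6=True, x7=True, x8=False, x9=True

x2 occurs only negated in the remaining clauses — set x2 = False.
Set x1 = True and propagate.
  then x3 is forced to True.
  then x8 is forced to False.
  then x5 is forced to True.
  then x6 is forced to True.
  then x4 is forced to False.
  then x7 is forced to True.
x9 is now unconstrained; take x9 = True.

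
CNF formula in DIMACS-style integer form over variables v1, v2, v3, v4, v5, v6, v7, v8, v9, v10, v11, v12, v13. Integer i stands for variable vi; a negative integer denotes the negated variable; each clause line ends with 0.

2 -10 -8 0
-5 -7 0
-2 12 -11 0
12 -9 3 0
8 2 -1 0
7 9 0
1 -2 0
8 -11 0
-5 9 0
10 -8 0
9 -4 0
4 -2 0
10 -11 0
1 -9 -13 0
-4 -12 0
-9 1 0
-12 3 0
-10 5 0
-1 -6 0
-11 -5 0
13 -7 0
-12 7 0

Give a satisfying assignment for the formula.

v1 = 1, v2 = 1, v3 = 1, v4 = 1, v5 = 0, v6 = 0, v7 = 0, v8 = 0, v9 = 1, v10 = 0, v11 = 0, v12 = 0, v13 = 0

Pure literal: v3 appears only positively; assign v3 = True.
Pure literal: v6 appears only negated; assign v6 = False.
Try v1 = True.
For the remaining variables, v2 = True, v4 = True, v5 = False, v7 = False, v8 = False, v9 = True, v10 = False, v11 = False, v12 = False, v13 = False works.
Every clause has at least one true literal under this assignment.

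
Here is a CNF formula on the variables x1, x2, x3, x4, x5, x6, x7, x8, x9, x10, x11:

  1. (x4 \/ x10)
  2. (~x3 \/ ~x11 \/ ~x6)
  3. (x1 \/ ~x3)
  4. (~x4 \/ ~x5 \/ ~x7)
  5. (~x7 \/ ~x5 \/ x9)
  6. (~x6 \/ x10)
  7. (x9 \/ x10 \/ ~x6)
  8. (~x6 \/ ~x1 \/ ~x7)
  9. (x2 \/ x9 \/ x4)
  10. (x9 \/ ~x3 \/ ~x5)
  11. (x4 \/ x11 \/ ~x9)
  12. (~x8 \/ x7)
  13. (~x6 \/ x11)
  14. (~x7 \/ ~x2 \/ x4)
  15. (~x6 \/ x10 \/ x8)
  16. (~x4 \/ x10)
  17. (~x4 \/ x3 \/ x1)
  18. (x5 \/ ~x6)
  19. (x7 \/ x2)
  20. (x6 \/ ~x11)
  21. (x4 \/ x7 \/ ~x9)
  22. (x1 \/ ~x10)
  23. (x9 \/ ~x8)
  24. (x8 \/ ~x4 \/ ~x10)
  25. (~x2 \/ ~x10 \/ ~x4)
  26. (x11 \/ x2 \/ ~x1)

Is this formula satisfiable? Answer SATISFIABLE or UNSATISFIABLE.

Branch on x1: take x1 = True.
Set x2 = True and propagate.
The remaining clauses are satisfied by x3 = False, x4 = False, x5 = True, x6 = False, x7 = False, x8 = False, x9 = False, x10 = True, x11 = False.
So x1=T, x2=T, x3=F, x4=F, x5=T, x6=F, x7=F, x8=F, x9=F, x10=T, x11=F is a satisfying assignment.

SATISFIABLE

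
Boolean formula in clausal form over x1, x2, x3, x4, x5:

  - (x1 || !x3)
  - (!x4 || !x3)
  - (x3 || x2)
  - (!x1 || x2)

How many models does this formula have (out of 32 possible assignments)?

10

Split on x3, then x1.
  x3=T, x1=T: remaining (x2,x4,x5) ∈ {(T,F,F); (T,F,T)} — 2.
  x3=T, x1=F: a clause becomes empty — 0.
  x3=F, x1=T: remaining (x2,x4,x5) ∈ {(T,F,F); (T,F,T); (T,T,F); (T,T,T)} — 4.
  x3=F, x1=F: remaining (x2,x4,x5) ∈ {(T,F,F); (T,F,T); (T,T,F); (T,T,T)} — 4.
Total: 2 + 0 + 4 + 4 = 10.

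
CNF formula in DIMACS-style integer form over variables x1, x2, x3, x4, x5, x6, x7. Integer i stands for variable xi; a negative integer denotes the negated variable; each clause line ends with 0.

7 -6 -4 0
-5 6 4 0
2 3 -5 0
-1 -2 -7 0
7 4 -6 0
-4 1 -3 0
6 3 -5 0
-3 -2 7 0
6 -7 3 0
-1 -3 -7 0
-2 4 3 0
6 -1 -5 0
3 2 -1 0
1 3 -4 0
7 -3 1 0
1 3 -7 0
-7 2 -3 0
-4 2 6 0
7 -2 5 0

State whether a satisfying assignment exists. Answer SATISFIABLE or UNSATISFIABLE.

SATISFIABLE

Try x1 = False.
For the remaining variables, x2 = True, x3 = True, x4 = False, x5 = False, x6 = True, x7 = True works.
So x1=0, x2=1, x3=1, x4=0, x5=0, x6=1, x7=1 is a satisfying assignment.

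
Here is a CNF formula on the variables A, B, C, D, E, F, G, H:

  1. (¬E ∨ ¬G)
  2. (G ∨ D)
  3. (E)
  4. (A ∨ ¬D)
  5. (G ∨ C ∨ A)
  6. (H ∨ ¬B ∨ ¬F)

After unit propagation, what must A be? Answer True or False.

(E) is a unit clause: E = True.
From (¬E ∨ ¬G) and E = True: G = False.
(D ∨ G): since G = False, the clause reduces to (D). D = True.
In (¬D ∨ A), ¬D is now false; A must hold, so A = True.

True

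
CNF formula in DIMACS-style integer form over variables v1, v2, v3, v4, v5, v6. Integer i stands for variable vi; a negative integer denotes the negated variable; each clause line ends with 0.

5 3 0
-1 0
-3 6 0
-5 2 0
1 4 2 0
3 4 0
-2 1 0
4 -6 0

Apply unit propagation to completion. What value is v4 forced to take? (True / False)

True

(NOT v1) is a unit clause: v1 = False.
From (NOT v2 OR v1) and v1 = False: v2 = False.
(NOT v5 OR v2): since v2 = False, the clause reduces to (NOT v5). v5 = False.
In (v5 OR v3), v5 is now false; v3 must hold, so v3 = True.
(NOT v3 OR v6): since v3 = True, the clause reduces to (v6). v6 = True.
From (v1 OR v4 OR v2) and v1 = False, v2 = False: v4 = True.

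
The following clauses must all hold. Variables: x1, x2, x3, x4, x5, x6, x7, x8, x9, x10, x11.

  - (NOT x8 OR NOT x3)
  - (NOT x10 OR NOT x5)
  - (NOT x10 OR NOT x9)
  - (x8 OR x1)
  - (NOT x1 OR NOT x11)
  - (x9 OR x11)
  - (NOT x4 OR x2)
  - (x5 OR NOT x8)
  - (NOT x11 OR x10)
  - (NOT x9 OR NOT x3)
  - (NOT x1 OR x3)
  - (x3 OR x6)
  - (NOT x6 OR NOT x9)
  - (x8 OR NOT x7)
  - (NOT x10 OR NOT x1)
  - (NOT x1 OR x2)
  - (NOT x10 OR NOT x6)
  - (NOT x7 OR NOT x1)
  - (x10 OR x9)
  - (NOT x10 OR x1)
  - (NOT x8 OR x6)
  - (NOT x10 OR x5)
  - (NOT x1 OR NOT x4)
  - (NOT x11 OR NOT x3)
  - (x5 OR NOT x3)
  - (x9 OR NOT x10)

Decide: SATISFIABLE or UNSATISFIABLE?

x10 = True:
  propagation gives x5=False; an empty clause results — contradiction.
x10 = False:
  propagation gives x11=False, x9=True, x3=False, x1=False; an empty clause results — contradiction.
Every branch closes, so no satisfying assignment exists.

UNSATISFIABLE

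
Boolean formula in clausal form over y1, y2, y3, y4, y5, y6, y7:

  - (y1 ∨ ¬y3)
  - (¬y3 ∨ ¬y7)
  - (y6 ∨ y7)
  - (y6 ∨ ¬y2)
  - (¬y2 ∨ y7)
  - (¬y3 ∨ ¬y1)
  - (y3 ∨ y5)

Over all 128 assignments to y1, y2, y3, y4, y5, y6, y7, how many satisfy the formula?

16

Case analysis on y3 and y7:
  y3=T, y7=T: a clause becomes empty — 0.
  y3=T, y7=F: a clause becomes empty — 0.
  y3=F, y7=T: y1, y4 free; 3 ways for (y2,y5,y6) × 2^2 = 12.
  y3=F, y7=F: remaining (y1,y2,y4,y5,y6) ∈ {(F,F,F,T,T); (F,F,T,T,T); (T,F,F,T,T); (T,F,T,T,T)} — 4.
Total: 0 + 0 + 12 + 4 = 16.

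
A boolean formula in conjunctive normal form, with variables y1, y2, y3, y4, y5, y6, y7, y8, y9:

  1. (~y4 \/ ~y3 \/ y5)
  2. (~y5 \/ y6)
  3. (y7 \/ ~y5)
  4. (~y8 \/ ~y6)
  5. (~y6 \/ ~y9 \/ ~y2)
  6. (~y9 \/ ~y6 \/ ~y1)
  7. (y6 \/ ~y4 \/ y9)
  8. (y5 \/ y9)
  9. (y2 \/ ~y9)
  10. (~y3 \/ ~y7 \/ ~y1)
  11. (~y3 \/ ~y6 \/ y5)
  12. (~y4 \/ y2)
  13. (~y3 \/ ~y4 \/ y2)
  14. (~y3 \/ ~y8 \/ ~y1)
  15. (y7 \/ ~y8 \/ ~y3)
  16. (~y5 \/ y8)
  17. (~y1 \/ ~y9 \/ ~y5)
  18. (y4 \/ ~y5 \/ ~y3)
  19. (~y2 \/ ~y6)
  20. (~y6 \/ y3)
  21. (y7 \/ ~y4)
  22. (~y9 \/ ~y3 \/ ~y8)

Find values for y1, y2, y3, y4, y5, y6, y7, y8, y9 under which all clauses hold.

y1=F, y2=T, y3=T, y4=F, y5=F, y6=F, y7=F, y8=F, y9=T

Pure literal: y1 appears only negated; assign y1 = False.
Branch on y2: take y2 = True.
  then y6 is forced to False.
  then y5 is forced to False.
  then y9 is forced to True.
Branch on y3: take y3 = True.
  then y4 is forced to False.
  then y8 is forced to False.
y7 is now unconstrained; take y7 = False.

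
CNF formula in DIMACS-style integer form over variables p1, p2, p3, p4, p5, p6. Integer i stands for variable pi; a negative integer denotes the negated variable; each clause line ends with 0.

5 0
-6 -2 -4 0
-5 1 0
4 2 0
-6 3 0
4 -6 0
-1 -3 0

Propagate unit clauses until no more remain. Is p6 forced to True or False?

(p5) is a unit clause: p5 = True.
In (¬p5 ∨ p1), ¬p5 is now false; p1 must hold, so p1 = True.
(¬p1 ∨ ¬p3) with p1 = True leaves only ¬p3, so p3 = False.
(p3 ∨ ¬p6) with p3 = False leaves only ¬p6, so p6 = False.

False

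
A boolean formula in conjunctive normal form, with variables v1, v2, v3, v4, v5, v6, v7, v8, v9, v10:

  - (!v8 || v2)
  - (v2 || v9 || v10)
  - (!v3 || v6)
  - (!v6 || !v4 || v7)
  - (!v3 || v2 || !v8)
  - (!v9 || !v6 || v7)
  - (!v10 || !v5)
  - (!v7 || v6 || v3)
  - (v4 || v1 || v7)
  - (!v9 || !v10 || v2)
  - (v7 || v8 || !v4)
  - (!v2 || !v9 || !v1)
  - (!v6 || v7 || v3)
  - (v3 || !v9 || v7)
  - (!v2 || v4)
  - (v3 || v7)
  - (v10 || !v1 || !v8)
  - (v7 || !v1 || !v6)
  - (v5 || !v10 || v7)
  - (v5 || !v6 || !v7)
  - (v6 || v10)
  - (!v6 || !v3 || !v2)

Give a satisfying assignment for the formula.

v1 = F  v2 = F  v3 = T  v4 = F  v5 = T  v6 = T  v7 = T  v8 = F  v9 = T  v10 = F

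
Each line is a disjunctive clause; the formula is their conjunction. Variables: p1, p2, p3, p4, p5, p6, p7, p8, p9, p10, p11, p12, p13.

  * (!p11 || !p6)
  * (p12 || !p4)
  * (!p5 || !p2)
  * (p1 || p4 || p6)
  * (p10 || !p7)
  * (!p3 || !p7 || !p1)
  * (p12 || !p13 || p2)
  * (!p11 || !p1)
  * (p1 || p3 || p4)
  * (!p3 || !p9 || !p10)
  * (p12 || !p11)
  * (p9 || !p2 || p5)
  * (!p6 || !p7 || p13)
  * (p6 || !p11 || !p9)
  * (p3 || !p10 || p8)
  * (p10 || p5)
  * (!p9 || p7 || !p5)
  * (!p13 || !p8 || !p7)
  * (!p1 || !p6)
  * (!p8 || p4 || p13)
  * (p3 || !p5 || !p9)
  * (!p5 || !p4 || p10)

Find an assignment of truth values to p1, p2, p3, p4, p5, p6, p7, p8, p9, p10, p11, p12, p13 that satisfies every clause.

Pure literal: p11 appears only negated; assign p11 = False.
p12 occurs only positively in the remaining clauses — set p12 = True.
Branch on p1: take p1 = True.
  then p6 is forced to False.
Set p2 = False and propagate.
The remaining clauses are satisfied by p3 = False, p4 = True, p5 = False, p7 = True, p8 = True, p9 = True, p10 = True, p13 = False.
Every clause has at least one true literal under this assignment.

p1=True, p2=False, p3=False, p4=True, p5=False, p6=False, p7=True, p8=True, p9=True, p10=True, p11=False, p12=True, p13=False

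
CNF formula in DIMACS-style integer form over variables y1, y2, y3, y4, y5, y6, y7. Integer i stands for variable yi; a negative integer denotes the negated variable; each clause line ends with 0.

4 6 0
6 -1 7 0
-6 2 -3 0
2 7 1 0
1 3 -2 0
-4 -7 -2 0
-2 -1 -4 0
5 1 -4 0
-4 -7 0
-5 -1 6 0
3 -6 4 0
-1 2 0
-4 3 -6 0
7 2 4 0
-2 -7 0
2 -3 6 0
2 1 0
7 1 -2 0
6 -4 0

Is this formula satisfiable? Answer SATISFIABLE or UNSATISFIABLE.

SATISFIABLE

Branch on y1: take y1 = True.
  then y2 is forced to True.
  then y4 is forced to False.
  then y6 is forced to True.
  then y3 is forced to True.
  then y7 is forced to False.
y5 is now unconstrained; take y5 = True.
So y1 = True, y2 = True, y3 = True, y4 = False, y5 = True, y6 = True, y7 = False is a satisfying assignment.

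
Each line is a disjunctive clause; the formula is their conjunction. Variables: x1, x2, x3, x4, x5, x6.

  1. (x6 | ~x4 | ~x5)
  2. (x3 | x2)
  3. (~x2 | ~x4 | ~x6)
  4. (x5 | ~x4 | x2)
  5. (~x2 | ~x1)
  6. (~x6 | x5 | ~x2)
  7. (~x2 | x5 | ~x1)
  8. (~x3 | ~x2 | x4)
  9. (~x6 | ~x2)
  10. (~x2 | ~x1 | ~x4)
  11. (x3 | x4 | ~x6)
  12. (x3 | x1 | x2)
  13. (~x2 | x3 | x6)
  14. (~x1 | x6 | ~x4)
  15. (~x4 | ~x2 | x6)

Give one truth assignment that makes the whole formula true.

x1=1, x2=0, x3=1, x4=1, x5=1, x6=1

Check each clause:
  1. (~x5 | x6 | ~x4) — x6 is true.
  2. (x3 | x2) — x3 is true.
  3. (~x4 | ~x6 | ~x2) — ~x2 is true.
  4. (~x4 | x5 | x2) — x5 is true.
  5. (~x2 | ~x1) — ~x2 is true.
  6. (~x2 | x5 | ~x6) — x5 is true.
  7. (~x1 | ~x2 | x5) — x5 is true.
  8. (~x3 | x4 | ~x2) — x4 is true.
  9. (~x2 | ~x6) — ~x2 is true.
  10. (~x1 | ~x2 | ~x4) — ~x2 is true.
  11. (x3 | x4 | ~x6) — x3 is true.
  12. (x1 | x2 | x3) — x1 is true.
  13. (x3 | x6 | ~x2) — x3 is true.
  14. (x6 | ~x1 | ~x4) — x6 is true.
  15. (~x4 | x6 | ~x2) — ~x2 is true.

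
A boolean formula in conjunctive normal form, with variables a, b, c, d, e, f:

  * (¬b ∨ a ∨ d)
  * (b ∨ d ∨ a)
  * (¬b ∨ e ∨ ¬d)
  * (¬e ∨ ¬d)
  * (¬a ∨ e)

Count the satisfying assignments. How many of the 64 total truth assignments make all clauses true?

12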